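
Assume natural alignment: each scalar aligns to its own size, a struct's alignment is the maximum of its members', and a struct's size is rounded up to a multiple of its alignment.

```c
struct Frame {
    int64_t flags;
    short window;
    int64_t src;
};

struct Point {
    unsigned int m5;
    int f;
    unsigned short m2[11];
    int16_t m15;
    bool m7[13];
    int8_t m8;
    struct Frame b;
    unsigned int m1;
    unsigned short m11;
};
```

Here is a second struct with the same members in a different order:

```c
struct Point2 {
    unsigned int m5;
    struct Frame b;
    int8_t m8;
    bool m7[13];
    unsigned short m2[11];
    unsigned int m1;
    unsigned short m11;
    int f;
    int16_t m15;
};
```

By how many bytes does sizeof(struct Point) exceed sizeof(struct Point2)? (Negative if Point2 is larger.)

-8

Frame: 0..8  flags  (8B, 8-aligned); 8..10  window  (2B, 2-aligned); 10..16  -- padding (6B); 16..24  src  (8B, 8-aligned); sizeof = 24, alignof = 8
0..4  m5  (4B, 4-aligned)
4..8  f  (4B, 4-aligned)
8..30  m2  (22B, 2-aligned)
30..32  m15  (2B, 2-aligned)
32..45  m7  (13B, 1-aligned)
45..46  m8  (1B, 1-aligned)
46..48  -- padding (2B)
48..72  b  (24B, 8-aligned)
72..76  m1  (4B, 4-aligned)
76..78  m11  (2B, 2-aligned)
78..80  -- tail padding (2B)
sizeof = 80, alignof = 8
— Point2 —
0..4  m5  (4B, 4-aligned)
4..8  -- padding (4B)
8..32  b  (24B, 8-aligned)
32..33  m8  (1B, 1-aligned)
33..46  m7  (13B, 1-aligned)
46..68  m2  (22B, 2-aligned)
68..72  m1  (4B, 4-aligned)
72..74  m11  (2B, 2-aligned)
74..76  -- padding (2B)
76..80  f  (4B, 4-aligned)
80..82  m15  (2B, 2-aligned)
82..88  -- tail padding (6B)
sizeof = 88, alignof = 8
80 − 88 = -8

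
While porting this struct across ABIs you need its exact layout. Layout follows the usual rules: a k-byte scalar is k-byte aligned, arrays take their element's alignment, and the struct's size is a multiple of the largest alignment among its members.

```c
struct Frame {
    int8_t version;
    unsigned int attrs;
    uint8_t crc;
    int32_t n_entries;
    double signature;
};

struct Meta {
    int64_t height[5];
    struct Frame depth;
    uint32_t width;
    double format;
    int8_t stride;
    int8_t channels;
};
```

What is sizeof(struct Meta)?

Frame: version at 0 (size 1, align 1) → ends 1; pad 3 to align 4 for attrs; attrs at 4 (size 4, align 4) → ends 8; crc at 8 (size 1, align 1) → ends 9; pad 3 to align 4 for n_entries; n_entries at 12 (size 4, align 4) → ends 16; signature at 16 (size 8, align 8) → ends 24; total 24 bytes, alignment 8
height at 0 (size 40, align 8) → ends 40
depth at 40 (size 24, align 8) → ends 64
width at 64 (size 4, align 4) → ends 68
pad 4 to align 8 for format
format at 72 (size 8, align 8) → ends 80
stride at 80 (size 1, align 1) → ends 81
channels at 81 (size 1, align 1) → ends 82
tail pad 6 to reach multiple of 8
total 88 bytes, alignment 8

88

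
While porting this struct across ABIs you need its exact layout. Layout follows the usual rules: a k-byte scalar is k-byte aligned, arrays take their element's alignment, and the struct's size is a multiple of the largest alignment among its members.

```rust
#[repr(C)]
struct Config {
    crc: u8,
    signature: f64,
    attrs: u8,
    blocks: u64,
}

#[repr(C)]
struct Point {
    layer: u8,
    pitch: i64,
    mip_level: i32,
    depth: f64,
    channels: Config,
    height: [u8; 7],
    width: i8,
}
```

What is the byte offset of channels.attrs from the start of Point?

48

Config: @0: crc [1B, align 1] → 1; +7 pad (align 8); @8: signature [8B, align 8] → 16; @16: attrs [1B, align 1] → 17; +7 pad (align 8); @24: blocks [8B, align 8] → 32; size 32, align 8
@0: layer [1B, align 1] → 1
+7 pad (align 8)
@8: pitch [8B, align 8] → 16
@16: mip_level [4B, align 4] → 20
+4 pad (align 8)
@24: depth [8B, align 8] → 32
@32: channels [32B, align 8] → 64
within Config: attrs at 16
32 + 16 = 48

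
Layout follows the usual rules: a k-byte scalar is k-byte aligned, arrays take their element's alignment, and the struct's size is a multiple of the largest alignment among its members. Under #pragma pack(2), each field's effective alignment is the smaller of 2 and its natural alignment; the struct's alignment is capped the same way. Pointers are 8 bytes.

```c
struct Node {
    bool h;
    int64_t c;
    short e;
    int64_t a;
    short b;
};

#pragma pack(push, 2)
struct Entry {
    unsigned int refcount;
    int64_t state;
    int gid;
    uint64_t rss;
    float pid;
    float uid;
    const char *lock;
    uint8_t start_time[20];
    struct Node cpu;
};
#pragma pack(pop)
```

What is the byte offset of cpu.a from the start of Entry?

84

Node: 0..1  h  (1B, 1-aligned); 1..8  -- padding (7B); 8..16  c  (8B, 8-aligned); 16..18  e  (2B, 2-aligned); 18..24  -- padding (6B); 24..32  a  (8B, 8-aligned); 32..34  b  (2B, 2-aligned); 34..40  -- tail padding (6B); sizeof = 40, alignof = 8
0..4  refcount  (4B, 2-aligned)
4..12  state  (8B, 2-aligned)
12..16  gid  (4B, 2-aligned)
16..24  rss  (8B, 2-aligned)
24..28  pid  (4B, 2-aligned)
28..32  uid  (4B, 2-aligned)
32..40  lock  (8B, 2-aligned)
40..60  start_time  (20B, 1-aligned)
60..100  cpu  (40B, 2-aligned)
within Node: a at 24
60 + 24 = 84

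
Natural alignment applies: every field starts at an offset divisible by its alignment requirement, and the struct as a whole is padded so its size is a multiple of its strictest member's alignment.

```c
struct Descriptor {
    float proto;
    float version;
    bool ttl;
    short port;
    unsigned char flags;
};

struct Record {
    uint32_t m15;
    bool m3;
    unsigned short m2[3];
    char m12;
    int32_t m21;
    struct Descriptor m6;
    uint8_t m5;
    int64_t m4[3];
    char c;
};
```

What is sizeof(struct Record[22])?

1584

Descriptor: proto at 0 (size 4, align 4) → ends 4; version at 4 (size 4, align 4) → ends 8; ttl at 8 (size 1, align 1) → ends 9; pad 1 to align 2 for port; port at 10 (size 2, align 2) → ends 12; flags at 12 (size 1, align 1) → ends 13; tail pad 3 to reach multiple of 4; total 16 bytes, alignment 4
m15 at 0 (size 4, align 4) → ends 4
m3 at 4 (size 1, align 1) → ends 5
pad 1 to align 2 for m2
m2 at 6 (size 6, align 2) → ends 12
m12 at 12 (size 1, align 1) → ends 13
pad 3 to align 4 for m21
m21 at 16 (size 4, align 4) → ends 20
m6 at 20 (size 16, align 4) → ends 36
m5 at 36 (size 1, align 1) → ends 37
pad 3 to align 8 for m4
m4 at 40 (size 24, align 8) → ends 64
c at 64 (size 1, align 1) → ends 65
tail pad 7 to reach multiple of 8
total 72 bytes, alignment 8
array of 22: 22 × 72 = 1584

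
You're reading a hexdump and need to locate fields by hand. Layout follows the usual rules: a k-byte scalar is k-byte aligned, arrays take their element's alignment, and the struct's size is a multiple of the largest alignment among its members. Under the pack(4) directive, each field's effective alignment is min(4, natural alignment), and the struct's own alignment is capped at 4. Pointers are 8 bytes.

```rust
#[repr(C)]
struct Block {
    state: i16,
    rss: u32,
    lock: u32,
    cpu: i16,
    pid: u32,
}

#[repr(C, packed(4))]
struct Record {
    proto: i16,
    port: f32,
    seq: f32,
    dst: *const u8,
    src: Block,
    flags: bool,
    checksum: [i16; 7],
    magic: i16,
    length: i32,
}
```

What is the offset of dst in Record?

12

Block: state at 0 (size 2, align 2) → ends 2; pad 2 to align 4 for rss; rss at 4 (size 4, align 4) → ends 8; lock at 8 (size 4, align 4) → ends 12; cpu at 12 (size 2, align 2) → ends 14; pad 2 to align 4 for pid; pid at 16 (size 4, align 4) → ends 20; total 20 bytes, alignment 4
proto at 0 (size 2, align 2) → ends 2
pad 2 to align 4 for port
port at 4 (size 4, align 4) → ends 8
seq at 8 (size 4, align 4) → ends 12
dst at 12 (size 8, align 4) → ends 20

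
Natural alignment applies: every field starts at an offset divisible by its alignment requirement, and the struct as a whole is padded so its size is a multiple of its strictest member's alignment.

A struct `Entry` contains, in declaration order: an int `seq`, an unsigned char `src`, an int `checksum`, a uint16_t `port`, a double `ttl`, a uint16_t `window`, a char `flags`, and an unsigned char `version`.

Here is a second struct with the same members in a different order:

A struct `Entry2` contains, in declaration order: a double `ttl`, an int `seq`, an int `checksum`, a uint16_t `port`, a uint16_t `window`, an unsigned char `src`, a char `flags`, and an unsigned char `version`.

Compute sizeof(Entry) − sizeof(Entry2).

8

@0: seq [4B, align 4] → 4
@4: src [1B, align 1] → 5
+3 pad (align 4)
@8: checksum [4B, align 4] → 12
@12: port [2B, align 2] → 14
+2 pad (align 8)
@16: ttl [8B, align 8] → 24
@24: window [2B, align 2] → 26
@26: flags [1B, align 1] → 27
@27: version [1B, align 1] → 28
+4 tail pad (align 8)
size 32, align 8
— Entry2 —
@0: ttl [8B, align 8] → 8
@8: seq [4B, align 4] → 12
@12: checksum [4B, align 4] → 16
@16: port [2B, align 2] → 18
@18: window [2B, align 2] → 20
@20: src [1B, align 1] → 21
@21: flags [1B, align 1] → 22
@22: version [1B, align 1] → 23
+1 tail pad (align 8)
size 24, align 8
32 − 24 = 8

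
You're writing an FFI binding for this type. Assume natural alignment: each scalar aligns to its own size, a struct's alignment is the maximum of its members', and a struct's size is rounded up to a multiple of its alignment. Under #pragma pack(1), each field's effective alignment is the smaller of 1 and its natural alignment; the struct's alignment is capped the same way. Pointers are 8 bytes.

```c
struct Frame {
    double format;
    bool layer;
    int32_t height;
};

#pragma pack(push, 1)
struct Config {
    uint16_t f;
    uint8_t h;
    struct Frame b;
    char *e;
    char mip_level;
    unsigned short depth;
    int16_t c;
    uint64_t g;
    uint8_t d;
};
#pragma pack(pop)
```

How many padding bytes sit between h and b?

Frame: format at 0 (size 8, align 8) → ends 8; layer at 8 (size 1, align 1) → ends 9; pad 3 to align 4 for height; height at 12 (size 4, align 4) → ends 16; total 16 bytes, alignment 8
f at 0 (size 2, align 1) → ends 2
h at 2 (size 1, align 1) → ends 3
b at 3 (size 16, align 1) → ends 19

0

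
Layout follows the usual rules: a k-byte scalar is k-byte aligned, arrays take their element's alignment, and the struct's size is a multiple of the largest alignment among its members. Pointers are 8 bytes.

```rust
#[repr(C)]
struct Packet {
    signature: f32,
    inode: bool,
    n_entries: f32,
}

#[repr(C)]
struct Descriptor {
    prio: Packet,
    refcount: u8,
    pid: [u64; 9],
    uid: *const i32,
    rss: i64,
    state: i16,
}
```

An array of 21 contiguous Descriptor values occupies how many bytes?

Packet: signature at 0 (size 4, align 4) → ends 4; inode at 4 (size 1, align 1) → ends 5; pad 3 to align 4 for n_entries; n_entries at 8 (size 4, align 4) → ends 12; total 12 bytes, alignment 4
prio at 0 (size 12, align 4) → ends 12
refcount at 12 (size 1, align 1) → ends 13
pad 3 to align 8 for pid
pid at 16 (size 72, align 8) → ends 88
uid at 88 (size 8, align 8) → ends 96
rss at 96 (size 8, align 8) → ends 104
state at 104 (size 2, align 2) → ends 106
tail pad 6 to reach multiple of 8
total 112 bytes, alignment 8
array of 21: 21 × 112 = 2352

2352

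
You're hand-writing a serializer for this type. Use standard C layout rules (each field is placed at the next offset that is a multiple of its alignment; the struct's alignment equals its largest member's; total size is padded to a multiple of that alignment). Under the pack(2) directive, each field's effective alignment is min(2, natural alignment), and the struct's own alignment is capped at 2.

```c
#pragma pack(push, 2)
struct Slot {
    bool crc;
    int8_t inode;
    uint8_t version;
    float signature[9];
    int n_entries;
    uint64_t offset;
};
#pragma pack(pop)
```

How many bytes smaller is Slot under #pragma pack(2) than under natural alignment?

4

natural layout:
  @0: crc [1B, align 1] → 1
  @1: inode [1B, align 1] → 2
  @2: version [1B, align 1] → 3
  +1 pad (align 4)
  @4: signature [36B, align 4] → 40
  @40: n_entries [4B, align 4] → 44
  +4 pad (align 8)
  @48: offset [8B, align 8] → 56
  size 56, align 8
packed(2) layout:
  @0: crc [1B, align 1] → 1
  @1: inode [1B, align 1] → 2
  @2: version [1B, align 1] → 3
  +1 pad (align 2)
  @4: signature [36B, align 2] → 40
  @40: n_entries [4B, align 2] → 44
  @44: offset [8B, align 2] → 52
  size 52, align 2
56 − 52 = 4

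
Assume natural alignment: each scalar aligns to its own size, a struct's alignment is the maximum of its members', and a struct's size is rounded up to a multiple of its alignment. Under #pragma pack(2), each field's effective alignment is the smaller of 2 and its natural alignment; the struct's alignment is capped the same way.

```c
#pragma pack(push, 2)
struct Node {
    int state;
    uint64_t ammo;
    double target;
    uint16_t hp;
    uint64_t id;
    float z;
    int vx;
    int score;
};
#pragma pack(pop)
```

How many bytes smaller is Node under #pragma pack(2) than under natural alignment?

14

natural layout:
  state at 0 (size 4, align 4) → ends 4
  pad 4 to align 8 for ammo
  ammo at 8 (size 8, align 8) → ends 16
  target at 16 (size 8, align 8) → ends 24
  hp at 24 (size 2, align 2) → ends 26
  pad 6 to align 8 for id
  id at 32 (size 8, align 8) → ends 40
  z at 40 (size 4, align 4) → ends 44
  vx at 44 (size 4, align 4) → ends 48
  score at 48 (size 4, align 4) → ends 52
  tail pad 4 to reach multiple of 8
  total 56 bytes, alignment 8
packed(2) layout:
  state at 0 (size 4, align 2) → ends 4
  ammo at 4 (size 8, align 2) → ends 12
  target at 12 (size 8, align 2) → ends 20
  hp at 20 (size 2, align 2) → ends 22
  id at 22 (size 8, align 2) → ends 30
  z at 30 (size 4, align 2) → ends 34
  vx at 34 (size 4, align 2) → ends 38
  score at 38 (size 4, align 2) → ends 42
  total 42 bytes, alignment 2
56 − 42 = 14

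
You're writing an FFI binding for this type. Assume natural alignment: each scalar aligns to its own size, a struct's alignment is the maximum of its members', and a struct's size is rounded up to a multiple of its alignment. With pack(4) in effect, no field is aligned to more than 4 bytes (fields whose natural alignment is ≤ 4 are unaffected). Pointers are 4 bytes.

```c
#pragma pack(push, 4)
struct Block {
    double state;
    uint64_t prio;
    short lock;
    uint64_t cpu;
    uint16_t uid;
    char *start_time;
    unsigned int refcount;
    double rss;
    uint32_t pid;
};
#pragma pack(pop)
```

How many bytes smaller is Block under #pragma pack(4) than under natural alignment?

12

natural layout:
  state at 0 (size 8, align 8) → ends 8
  prio at 8 (size 8, align 8) → ends 16
  lock at 16 (size 2, align 2) → ends 18
  pad 6 to align 8 for cpu
  cpu at 24 (size 8, align 8) → ends 32
  uid at 32 (size 2, align 2) → ends 34
  pad 2 to align 4 for start_time
  start_time at 36 (size 4, align 4) → ends 40
  refcount at 40 (size 4, align 4) → ends 44
  pad 4 to align 8 for rss
  rss at 48 (size 8, align 8) → ends 56
  pid at 56 (size 4, align 4) → ends 60
  tail pad 4 to reach multiple of 8
  total 64 bytes, alignment 8
packed(4) layout:
  state at 0 (size 8, align 4) → ends 8
  prio at 8 (size 8, align 4) → ends 16
  lock at 16 (size 2, align 2) → ends 18
  pad 2 to align 4 for cpu
  cpu at 20 (size 8, align 4) → ends 28
  uid at 28 (size 2, align 2) → ends 30
  pad 2 to align 4 for start_time
  start_time at 32 (size 4, align 4) → ends 36
  refcount at 36 (size 4, align 4) → ends 40
  rss at 40 (size 8, align 4) → ends 48
  pid at 48 (size 4, align 4) → ends 52
  total 52 bytes, alignment 4
64 − 52 = 12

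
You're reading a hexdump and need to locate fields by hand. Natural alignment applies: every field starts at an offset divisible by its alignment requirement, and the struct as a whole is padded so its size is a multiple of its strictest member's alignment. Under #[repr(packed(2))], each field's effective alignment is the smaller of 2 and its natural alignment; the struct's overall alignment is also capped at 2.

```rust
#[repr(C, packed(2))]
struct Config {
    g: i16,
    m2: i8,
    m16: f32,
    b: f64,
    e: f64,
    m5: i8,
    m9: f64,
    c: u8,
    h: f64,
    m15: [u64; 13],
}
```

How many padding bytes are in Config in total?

0..2  g  (2B, 2-aligned)
2..3  m2  (1B, 1-aligned)
3..4  -- padding (1B)
4..8  m16  (4B, 2-aligned)
8..16  b  (8B, 2-aligned)
16..24  e  (8B, 2-aligned)
24..25  m5  (1B, 1-aligned)
25..26  -- padding (1B)
26..34  m9  (8B, 2-aligned)
34..35  c  (1B, 1-aligned)
35..36  -- padding (1B)
36..44  h  (8B, 2-aligned)
44..148  m15  (104B, 2-aligned)
sizeof = 148, alignof = 2
data bytes 145, size 148 → padding 3

3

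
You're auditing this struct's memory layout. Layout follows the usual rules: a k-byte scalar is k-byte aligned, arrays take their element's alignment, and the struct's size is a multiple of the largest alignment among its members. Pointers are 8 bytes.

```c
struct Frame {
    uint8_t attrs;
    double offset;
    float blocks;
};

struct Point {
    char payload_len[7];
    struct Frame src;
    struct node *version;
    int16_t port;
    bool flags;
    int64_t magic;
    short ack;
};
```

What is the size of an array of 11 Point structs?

704

Frame: @0: attrs [1B, align 1] → 1; +7 pad (align 8); @8: offset [8B, align 8] → 16; @16: blocks [4B, align 4] → 20; +4 tail pad (align 8); size 24, align 8
@0: payload_len [7B, align 1] → 7
+1 pad (align 8)
@8: src [24B, align 8] → 32
@32: version [8B, align 8] → 40
@40: port [2B, align 2] → 42
@42: flags [1B, align 1] → 43
+5 pad (align 8)
@48: magic [8B, align 8] → 56
@56: ack [2B, align 2] → 58
+6 tail pad (align 8)
size 64, align 8
array of 11: 11 × 64 = 704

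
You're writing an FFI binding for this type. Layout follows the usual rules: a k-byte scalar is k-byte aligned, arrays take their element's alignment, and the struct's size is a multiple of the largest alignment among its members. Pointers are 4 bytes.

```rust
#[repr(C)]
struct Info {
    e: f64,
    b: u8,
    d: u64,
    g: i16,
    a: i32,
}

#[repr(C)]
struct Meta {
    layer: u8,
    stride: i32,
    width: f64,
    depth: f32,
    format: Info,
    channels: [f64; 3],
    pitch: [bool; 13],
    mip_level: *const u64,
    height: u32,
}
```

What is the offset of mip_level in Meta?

Info: @0: e [8B, align 8] → 8; @8: b [1B, align 1] → 9; +7 pad (align 8); @16: d [8B, align 8] → 24; @24: g [2B, align 2] → 26; +2 pad (align 4); @28: a [4B, align 4] → 32; size 32, align 8
@0: layer [1B, align 1] → 1
+3 pad (align 4)
@4: stride [4B, align 4] → 8
@8: width [8B, align 8] → 16
@16: depth [4B, align 4] → 20
+4 pad (align 8)
@24: format [32B, align 8] → 56
@56: channels [24B, align 8] → 80
@80: pitch [13B, align 1] → 93
+3 pad (align 4)
@96: mip_level [4B, align 4] → 100

96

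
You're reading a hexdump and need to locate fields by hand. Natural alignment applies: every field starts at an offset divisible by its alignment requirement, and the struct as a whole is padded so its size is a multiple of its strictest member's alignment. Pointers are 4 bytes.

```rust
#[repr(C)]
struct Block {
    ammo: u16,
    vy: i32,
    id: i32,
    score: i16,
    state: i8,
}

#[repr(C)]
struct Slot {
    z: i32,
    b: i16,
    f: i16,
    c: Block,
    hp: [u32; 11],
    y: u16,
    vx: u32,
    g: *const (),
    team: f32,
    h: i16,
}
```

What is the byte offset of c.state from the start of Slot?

22

Block: ammo at 0 (size 2, align 2) → ends 2; pad 2 to align 4 for vy; vy at 4 (size 4, align 4) → ends 8; id at 8 (size 4, align 4) → ends 12; score at 12 (size 2, align 2) → ends 14; state at 14 (size 1, align 1) → ends 15; tail pad 1 to reach multiple of 4; total 16 bytes, alignment 4
z at 0 (size 4, align 4) → ends 4
b at 4 (size 2, align 2) → ends 6
f at 6 (size 2, align 2) → ends 8
c at 8 (size 16, align 4) → ends 24
within Block: state at 14
8 + 14 = 22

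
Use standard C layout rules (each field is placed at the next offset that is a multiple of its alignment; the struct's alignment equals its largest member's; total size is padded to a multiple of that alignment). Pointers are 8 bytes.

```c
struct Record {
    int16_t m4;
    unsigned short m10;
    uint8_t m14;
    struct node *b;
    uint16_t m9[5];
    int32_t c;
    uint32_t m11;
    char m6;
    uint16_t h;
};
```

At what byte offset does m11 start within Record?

32

m4 at 0 (size 2, align 2) → ends 2
m10 at 2 (size 2, align 2) → ends 4
m14 at 4 (size 1, align 1) → ends 5
pad 3 to align 8 for b
b at 8 (size 8, align 8) → ends 16
m9 at 16 (size 10, align 2) → ends 26
pad 2 to align 4 for c
c at 28 (size 4, align 4) → ends 32
m11 at 32 (size 4, align 4) → ends 36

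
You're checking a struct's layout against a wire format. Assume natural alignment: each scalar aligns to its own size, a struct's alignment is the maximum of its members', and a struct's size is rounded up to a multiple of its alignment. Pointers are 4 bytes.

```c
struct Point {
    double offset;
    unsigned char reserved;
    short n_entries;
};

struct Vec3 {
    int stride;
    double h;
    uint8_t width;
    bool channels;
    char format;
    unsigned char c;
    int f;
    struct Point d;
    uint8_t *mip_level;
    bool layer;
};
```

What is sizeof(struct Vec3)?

Point: @0: offset [8B, align 8] → 8; @8: reserved [1B, align 1] → 9; +1 pad (align 2); @10: n_entries [2B, align 2] → 12; +4 tail pad (align 8); size 16, align 8
@0: stride [4B, align 4] → 4
+4 pad (align 8)
@8: h [8B, align 8] → 16
@16: width [1B, align 1] → 17
@17: channels [1B, align 1] → 18
@18: format [1B, align 1] → 19
@19: c [1B, align 1] → 20
@20: f [4B, align 4] → 24
@24: d [16B, align 8] → 40
@40: mip_level [4B, align 4] → 44
@44: layer [1B, align 1] → 45
+3 tail pad (align 8)
size 48, align 8

48 bytes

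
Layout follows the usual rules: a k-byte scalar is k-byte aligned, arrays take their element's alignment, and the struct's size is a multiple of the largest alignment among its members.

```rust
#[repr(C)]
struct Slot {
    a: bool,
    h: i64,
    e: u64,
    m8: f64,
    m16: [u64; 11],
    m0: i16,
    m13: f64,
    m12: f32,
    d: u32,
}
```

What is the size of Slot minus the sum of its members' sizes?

@0: a [1B, align 1] → 1
+7 pad (align 8)
@8: h [8B, align 8] → 16
@16: e [8B, align 8] → 24
@24: m8 [8B, align 8] → 32
@32: m16 [88B, align 8] → 120
@120: m0 [2B, align 2] → 122
+6 pad (align 8)
@128: m13 [8B, align 8] → 136
@136: m12 [4B, align 4] → 140
@140: d [4B, align 4] → 144
size 144, align 8
data bytes 131, size 144 → padding 13

13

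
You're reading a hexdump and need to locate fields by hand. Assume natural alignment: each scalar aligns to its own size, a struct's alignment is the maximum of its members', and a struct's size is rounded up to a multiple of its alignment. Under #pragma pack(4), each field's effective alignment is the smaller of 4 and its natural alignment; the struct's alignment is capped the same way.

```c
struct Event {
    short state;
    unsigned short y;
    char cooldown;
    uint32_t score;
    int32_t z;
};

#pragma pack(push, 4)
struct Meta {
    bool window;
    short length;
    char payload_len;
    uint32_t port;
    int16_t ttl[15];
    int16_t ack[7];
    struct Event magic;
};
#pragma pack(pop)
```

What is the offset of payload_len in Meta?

Event: 0..2  state  (2B, 2-aligned); 2..4  y  (2B, 2-aligned); 4..5  cooldown  (1B, 1-aligned); 5..8  -- padding (3B); 8..12  score  (4B, 4-aligned); 12..16  z  (4B, 4-aligned); sizeof = 16, alignof = 4
0..1  window  (1B, 1-aligned)
1..2  -- padding (1B)
2..4  length  (2B, 2-aligned)
4..5  payload_len  (1B, 1-aligned)

4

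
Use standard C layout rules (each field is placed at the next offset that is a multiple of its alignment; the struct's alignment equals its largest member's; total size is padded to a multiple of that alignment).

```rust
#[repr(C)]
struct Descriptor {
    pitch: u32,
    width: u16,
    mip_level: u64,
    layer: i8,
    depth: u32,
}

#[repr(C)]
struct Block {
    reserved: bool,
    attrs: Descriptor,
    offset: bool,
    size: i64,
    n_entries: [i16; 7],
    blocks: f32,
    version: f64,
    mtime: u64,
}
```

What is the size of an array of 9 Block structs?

Descriptor: @0: pitch [4B, align 4] → 4; @4: width [2B, align 2] → 6; +2 pad (align 8); @8: mip_level [8B, align 8] → 16; @16: layer [1B, align 1] → 17; +3 pad (align 4); @20: depth [4B, align 4] → 24; size 24, align 8
@0: reserved [1B, align 1] → 1
+7 pad (align 8)
@8: attrs [24B, align 8] → 32
@32: offset [1B, align 1] → 33
+7 pad (align 8)
@40: size [8B, align 8] → 48
@48: n_entries [14B, align 2] → 62
+2 pad (align 4)
@64: blocks [4B, align 4] → 68
+4 pad (align 8)
@72: version [8B, align 8] → 80
@80: mtime [8B, align 8] → 88
size 88, align 8
array of 9: 9 × 88 = 792

792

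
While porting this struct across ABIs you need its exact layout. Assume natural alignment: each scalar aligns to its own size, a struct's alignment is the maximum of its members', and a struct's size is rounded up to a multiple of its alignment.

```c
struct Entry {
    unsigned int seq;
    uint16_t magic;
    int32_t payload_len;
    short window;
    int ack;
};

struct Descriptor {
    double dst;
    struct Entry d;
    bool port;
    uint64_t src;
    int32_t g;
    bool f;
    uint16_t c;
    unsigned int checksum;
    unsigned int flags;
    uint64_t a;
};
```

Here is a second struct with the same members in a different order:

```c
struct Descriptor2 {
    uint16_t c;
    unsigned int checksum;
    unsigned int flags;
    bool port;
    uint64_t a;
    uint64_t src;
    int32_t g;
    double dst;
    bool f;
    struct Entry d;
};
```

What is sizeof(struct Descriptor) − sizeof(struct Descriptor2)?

-8

Entry: @0: seq [4B, align 4] → 4; @4: magic [2B, align 2] → 6; +2 pad (align 4); @8: payload_len [4B, align 4] → 12; @12: window [2B, align 2] → 14; +2 pad (align 4); @16: ack [4B, align 4] → 20; size 20, align 4
@0: dst [8B, align 8] → 8
@8: d [20B, align 4] → 28
@28: port [1B, align 1] → 29
+3 pad (align 8)
@32: src [8B, align 8] → 40
@40: g [4B, align 4] → 44
@44: f [1B, align 1] → 45
+1 pad (align 2)
@46: c [2B, align 2] → 48
@48: checksum [4B, align 4] → 52
@52: flags [4B, align 4] → 56
@56: a [8B, align 8] → 64
size 64, align 8
— Descriptor2 —
@0: c [2B, align 2] → 2
+2 pad (align 4)
@4: checksum [4B, align 4] → 8
@8: flags [4B, align 4] → 12
@12: port [1B, align 1] → 13
+3 pad (align 8)
@16: a [8B, align 8] → 24
@24: src [8B, align 8] → 32
@32: g [4B, align 4] → 36
+4 pad (align 8)
@40: dst [8B, align 8] → 48
@48: f [1B, align 1] → 49
+3 pad (align 4)
@52: d [20B, align 4] → 72
size 72, align 8
64 − 72 = -8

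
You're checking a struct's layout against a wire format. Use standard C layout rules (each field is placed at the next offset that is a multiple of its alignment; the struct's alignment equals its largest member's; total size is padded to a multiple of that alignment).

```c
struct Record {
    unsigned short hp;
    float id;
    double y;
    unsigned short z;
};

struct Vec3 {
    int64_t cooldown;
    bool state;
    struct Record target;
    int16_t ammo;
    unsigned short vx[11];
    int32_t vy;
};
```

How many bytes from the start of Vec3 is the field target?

Record: hp at 0 (size 2, align 2) → ends 2; pad 2 to align 4 for id; id at 4 (size 4, align 4) → ends 8; y at 8 (size 8, align 8) → ends 16; z at 16 (size 2, align 2) → ends 18; tail pad 6 to reach multiple of 8; total 24 bytes, alignment 8
cooldown at 0 (size 8, align 8) → ends 8
state at 8 (size 1, align 1) → ends 9
pad 7 to align 8 for target
target at 16 (size 24, align 8) → ends 40

16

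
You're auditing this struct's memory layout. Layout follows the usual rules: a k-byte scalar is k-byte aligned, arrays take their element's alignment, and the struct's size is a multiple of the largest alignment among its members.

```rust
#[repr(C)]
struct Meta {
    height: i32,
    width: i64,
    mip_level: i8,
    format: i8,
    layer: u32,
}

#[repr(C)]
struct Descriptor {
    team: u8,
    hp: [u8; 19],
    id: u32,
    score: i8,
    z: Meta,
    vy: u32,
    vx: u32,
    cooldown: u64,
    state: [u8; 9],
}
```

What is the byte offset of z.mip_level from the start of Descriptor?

48

Meta: @0: height [4B, align 4] → 4; +4 pad (align 8); @8: width [8B, align 8] → 16; @16: mip_level [1B, align 1] → 17; @17: format [1B, align 1] → 18; +2 pad (align 4); @20: layer [4B, align 4] → 24; size 24, align 8
@0: team [1B, align 1] → 1
@1: hp [19B, align 1] → 20
@20: id [4B, align 4] → 24
@24: score [1B, align 1] → 25
+7 pad (align 8)
@32: z [24B, align 8] → 56
within Meta: mip_level at 16
32 + 16 = 48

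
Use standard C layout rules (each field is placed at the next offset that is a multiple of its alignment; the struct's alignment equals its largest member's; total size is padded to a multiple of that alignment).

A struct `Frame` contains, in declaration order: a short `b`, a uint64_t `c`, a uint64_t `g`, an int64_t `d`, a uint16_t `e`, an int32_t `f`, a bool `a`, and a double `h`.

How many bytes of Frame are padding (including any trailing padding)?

@0: b [2B, align 2] → 2
+6 pad (align 8)
@8: c [8B, align 8] → 16
@16: g [8B, align 8] → 24
@24: d [8B, align 8] → 32
@32: e [2B, align 2] → 34
+2 pad (align 4)
@36: f [4B, align 4] → 40
@40: a [1B, align 1] → 41
+7 pad (align 8)
@48: h [8B, align 8] → 56
size 56, align 8
data bytes 41, size 56 → padding 15

15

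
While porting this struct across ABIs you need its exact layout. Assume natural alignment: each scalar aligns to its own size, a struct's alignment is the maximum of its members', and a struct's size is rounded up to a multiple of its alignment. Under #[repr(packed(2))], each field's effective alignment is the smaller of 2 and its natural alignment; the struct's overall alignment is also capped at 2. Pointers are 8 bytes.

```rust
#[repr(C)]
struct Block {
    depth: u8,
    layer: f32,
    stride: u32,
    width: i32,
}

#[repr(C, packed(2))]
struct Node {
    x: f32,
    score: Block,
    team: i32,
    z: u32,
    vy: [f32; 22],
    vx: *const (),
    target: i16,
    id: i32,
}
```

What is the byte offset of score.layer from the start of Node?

Block: 0..1  depth  (1B, 1-aligned); 1..4  -- padding (3B); 4..8  layer  (4B, 4-aligned); 8..12  stride  (4B, 4-aligned); 12..16  width  (4B, 4-aligned); sizeof = 16, alignof = 4
0..4  x  (4B, 2-aligned)
4..20  score  (16B, 2-aligned)
within Block: layer at 4
4 + 4 = 8

8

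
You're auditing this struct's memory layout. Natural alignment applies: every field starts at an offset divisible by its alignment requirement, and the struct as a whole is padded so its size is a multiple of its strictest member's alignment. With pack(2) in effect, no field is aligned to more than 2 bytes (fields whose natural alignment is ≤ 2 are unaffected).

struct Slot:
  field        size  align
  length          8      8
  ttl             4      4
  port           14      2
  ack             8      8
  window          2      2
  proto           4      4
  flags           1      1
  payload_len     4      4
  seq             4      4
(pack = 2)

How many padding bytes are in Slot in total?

1

length at 0 (size 8, align 2) → ends 8
ttl at 8 (size 4, align 2) → ends 12
port at 12 (size 14, align 2) → ends 26
ack at 26 (size 8, align 2) → ends 34
window at 34 (size 2, align 2) → ends 36
proto at 36 (size 4, align 2) → ends 40
flags at 40 (size 1, align 1) → ends 41
pad 1 to align 2 for payload_len
payload_len at 42 (size 4, align 2) → ends 46
seq at 46 (size 4, align 2) → ends 50
total 50 bytes, alignment 2
data bytes 49, size 50 → padding 1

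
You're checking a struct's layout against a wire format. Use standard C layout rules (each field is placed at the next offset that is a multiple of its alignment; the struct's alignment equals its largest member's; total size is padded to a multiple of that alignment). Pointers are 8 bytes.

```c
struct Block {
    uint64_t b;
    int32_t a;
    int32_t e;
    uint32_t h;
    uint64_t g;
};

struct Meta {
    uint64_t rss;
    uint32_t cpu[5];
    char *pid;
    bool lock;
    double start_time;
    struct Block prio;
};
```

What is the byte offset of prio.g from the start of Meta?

80

Block: b at 0 (size 8, align 8) → ends 8; a at 8 (size 4, align 4) → ends 12; e at 12 (size 4, align 4) → ends 16; h at 16 (size 4, align 4) → ends 20; pad 4 to align 8 for g; g at 24 (size 8, align 8) → ends 32; total 32 bytes, alignment 8
rss at 0 (size 8, align 8) → ends 8
cpu at 8 (size 20, align 4) → ends 28
pad 4 to align 8 for pid
pid at 32 (size 8, align 8) → ends 40
lock at 40 (size 1, align 1) → ends 41
pad 7 to align 8 for start_time
start_time at 48 (size 8, align 8) → ends 56
prio at 56 (size 32, align 8) → ends 88
within Block: g at 24
56 + 24 = 80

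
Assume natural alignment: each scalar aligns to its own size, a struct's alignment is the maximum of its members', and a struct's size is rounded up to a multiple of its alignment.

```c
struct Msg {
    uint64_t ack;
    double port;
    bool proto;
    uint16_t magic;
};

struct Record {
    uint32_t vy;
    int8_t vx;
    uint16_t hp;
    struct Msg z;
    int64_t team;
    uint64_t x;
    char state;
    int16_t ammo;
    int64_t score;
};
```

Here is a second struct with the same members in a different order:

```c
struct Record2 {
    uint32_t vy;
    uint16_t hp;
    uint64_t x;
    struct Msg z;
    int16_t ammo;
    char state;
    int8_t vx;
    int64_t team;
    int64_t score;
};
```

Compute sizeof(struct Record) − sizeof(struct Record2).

0

Msg: 0..8  ack  (8B, 8-aligned); 8..16  port  (8B, 8-aligned); 16..17  proto  (1B, 1-aligned); 17..18  -- padding (1B); 18..20  magic  (2B, 2-aligned); 20..24  -- tail padding (4B); sizeof = 24, alignof = 8
0..4  vy  (4B, 4-aligned)
4..5  vx  (1B, 1-aligned)
5..6  -- padding (1B)
6..8  hp  (2B, 2-aligned)
8..32  z  (24B, 8-aligned)
32..40  team  (8B, 8-aligned)
40..48  x  (8B, 8-aligned)
48..49  state  (1B, 1-aligned)
49..50  -- padding (1B)
50..52  ammo  (2B, 2-aligned)
52..56  -- padding (4B)
56..64  score  (8B, 8-aligned)
sizeof = 64, alignof = 8
— Record2 —
0..4  vy  (4B, 4-aligned)
4..6  hp  (2B, 2-aligned)
6..8  -- padding (2B)
8..16  x  (8B, 8-aligned)
16..40  z  (24B, 8-aligned)
40..42  ammo  (2B, 2-aligned)
42..43  state  (1B, 1-aligned)
43..44  vx  (1B, 1-aligned)
44..48  -- padding (4B)
48..56  team  (8B, 8-aligned)
56..64  score  (8B, 8-aligned)
sizeof = 64, alignof = 8
64 − 64 = 0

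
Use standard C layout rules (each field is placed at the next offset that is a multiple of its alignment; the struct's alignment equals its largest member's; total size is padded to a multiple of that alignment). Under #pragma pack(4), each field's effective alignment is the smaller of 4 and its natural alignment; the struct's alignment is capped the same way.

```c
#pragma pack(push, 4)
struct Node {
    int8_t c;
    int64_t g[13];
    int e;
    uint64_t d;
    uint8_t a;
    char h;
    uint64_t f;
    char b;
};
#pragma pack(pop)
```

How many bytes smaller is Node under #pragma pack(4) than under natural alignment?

natural layout:
  0..1  c  (1B, 1-aligned)
  1..8  -- padding (7B)
  8..112  g  (104B, 8-aligned)
  112..116  e  (4B, 4-aligned)
  116..120  -- padding (4B)
  120..128  d  (8B, 8-aligned)
  128..129  a  (1B, 1-aligned)
  129..130  h  (1B, 1-aligned)
  130..136  -- padding (6B)
  136..144  f  (8B, 8-aligned)
  144..145  b  (1B, 1-aligned)
  145..152  -- tail padding (7B)
  sizeof = 152, alignof = 8
packed(4) layout:
  0..1  c  (1B, 1-aligned)
  1..4  -- padding (3B)
  4..108  g  (104B, 4-aligned)
  108..112  e  (4B, 4-aligned)
  112..120  d  (8B, 4-aligned)
  120..121  a  (1B, 1-aligned)
  121..122  h  (1B, 1-aligned)
  122..124  -- padding (2B)
  124..132  f  (8B, 4-aligned)
  132..133  b  (1B, 1-aligned)
  133..136  -- tail padding (3B)
  sizeof = 136, alignof = 4
152 − 136 = 16

16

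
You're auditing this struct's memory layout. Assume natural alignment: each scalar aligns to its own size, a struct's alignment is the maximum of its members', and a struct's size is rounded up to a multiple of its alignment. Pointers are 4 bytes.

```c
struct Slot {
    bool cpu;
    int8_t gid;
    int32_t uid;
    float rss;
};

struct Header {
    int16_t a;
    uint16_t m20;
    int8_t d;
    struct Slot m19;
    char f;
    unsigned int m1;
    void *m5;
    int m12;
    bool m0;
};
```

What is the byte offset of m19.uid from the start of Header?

Slot: cpu at 0 (size 1, align 1) → ends 1; gid at 1 (size 1, align 1) → ends 2; pad 2 to align 4 for uid; uid at 4 (size 4, align 4) → ends 8; rss at 8 (size 4, align 4) → ends 12; total 12 bytes, alignment 4
a at 0 (size 2, align 2) → ends 2
m20 at 2 (size 2, align 2) → ends 4
d at 4 (size 1, align 1) → ends 5
pad 3 to align 4 for m19
m19 at 8 (size 12, align 4) → ends 20
within Slot: uid at 4
8 + 4 = 12

12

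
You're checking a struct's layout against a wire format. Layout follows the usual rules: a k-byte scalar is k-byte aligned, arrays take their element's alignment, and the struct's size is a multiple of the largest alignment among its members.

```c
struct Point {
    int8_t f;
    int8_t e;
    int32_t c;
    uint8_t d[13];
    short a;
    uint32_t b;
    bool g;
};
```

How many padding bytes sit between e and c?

2

f at 0 (size 1, align 1) → ends 1
e at 1 (size 1, align 1) → ends 2
pad 2 to align 4 for c
c at 4 (size 4, align 4) → ends 8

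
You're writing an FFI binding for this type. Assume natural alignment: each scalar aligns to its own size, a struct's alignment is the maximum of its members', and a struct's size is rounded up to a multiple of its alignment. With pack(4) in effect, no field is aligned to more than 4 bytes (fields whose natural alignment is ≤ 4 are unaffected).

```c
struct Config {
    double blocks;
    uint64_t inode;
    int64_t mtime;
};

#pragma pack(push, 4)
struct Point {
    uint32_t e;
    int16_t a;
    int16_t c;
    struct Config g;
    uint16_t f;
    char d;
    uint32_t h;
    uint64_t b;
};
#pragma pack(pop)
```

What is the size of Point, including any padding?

Config: @0: blocks [8B, align 8] → 8; @8: inode [8B, align 8] → 16; @16: mtime [8B, align 8] → 24; size 24, align 8
@0: e [4B, align 4] → 4
@4: a [2B, align 2] → 6
@6: c [2B, align 2] → 8
@8: g [24B, align 4] → 32
@32: f [2B, align 2] → 34
@34: d [1B, align 1] → 35
+1 pad (align 4)
@36: h [4B, align 4] → 40
@40: b [8B, align 4] → 48
size 48, align 4

48 bytes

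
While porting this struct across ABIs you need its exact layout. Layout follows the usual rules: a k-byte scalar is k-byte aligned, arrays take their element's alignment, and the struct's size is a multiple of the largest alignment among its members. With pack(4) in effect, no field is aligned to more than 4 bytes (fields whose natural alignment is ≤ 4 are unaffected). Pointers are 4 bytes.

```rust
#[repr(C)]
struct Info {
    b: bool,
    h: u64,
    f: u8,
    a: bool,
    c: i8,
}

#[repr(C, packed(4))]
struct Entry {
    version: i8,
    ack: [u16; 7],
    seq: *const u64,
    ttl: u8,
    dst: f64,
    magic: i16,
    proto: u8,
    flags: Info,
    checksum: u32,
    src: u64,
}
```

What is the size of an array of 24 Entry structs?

1728

Info: @0: b [1B, align 1] → 1; +7 pad (align 8); @8: h [8B, align 8] → 16; @16: f [1B, align 1] → 17; @17: a [1B, align 1] → 18; @18: c [1B, align 1] → 19; +5 tail pad (align 8); size 24, align 8
@0: version [1B, align 1] → 1
+1 pad (align 2)
@2: ack [14B, align 2] → 16
@16: seq [4B, align 4] → 20
@20: ttl [1B, align 1] → 21
+3 pad (align 4)
@24: dst [8B, align 4] → 32
@32: magic [2B, align 2] → 34
@34: proto [1B, align 1] → 35
+1 pad (align 4)
@36: flags [24B, align 4] → 60
@60: checksum [4B, align 4] → 64
@64: src [8B, align 4] → 72
size 72, align 4
array of 24: 24 × 72 = 1728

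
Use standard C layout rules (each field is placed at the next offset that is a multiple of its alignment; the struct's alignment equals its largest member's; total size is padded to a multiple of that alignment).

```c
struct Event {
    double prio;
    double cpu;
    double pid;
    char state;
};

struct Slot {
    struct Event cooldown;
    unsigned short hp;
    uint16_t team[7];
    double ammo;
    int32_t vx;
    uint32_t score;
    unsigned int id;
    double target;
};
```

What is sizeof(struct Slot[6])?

Event: prio at 0 (size 8, align 8) → ends 8; cpu at 8 (size 8, align 8) → ends 16; pid at 16 (size 8, align 8) → ends 24; state at 24 (size 1, align 1) → ends 25; tail pad 7 to reach multiple of 8; total 32 bytes, alignment 8
cooldown at 0 (size 32, align 8) → ends 32
hp at 32 (size 2, align 2) → ends 34
team at 34 (size 14, align 2) → ends 48
ammo at 48 (size 8, align 8) → ends 56
vx at 56 (size 4, align 4) → ends 60
score at 60 (size 4, align 4) → ends 64
id at 64 (size 4, align 4) → ends 68
pad 4 to align 8 for target
target at 72 (size 8, align 8) → ends 80
total 80 bytes, alignment 8
array of 6: 6 × 80 = 480

480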